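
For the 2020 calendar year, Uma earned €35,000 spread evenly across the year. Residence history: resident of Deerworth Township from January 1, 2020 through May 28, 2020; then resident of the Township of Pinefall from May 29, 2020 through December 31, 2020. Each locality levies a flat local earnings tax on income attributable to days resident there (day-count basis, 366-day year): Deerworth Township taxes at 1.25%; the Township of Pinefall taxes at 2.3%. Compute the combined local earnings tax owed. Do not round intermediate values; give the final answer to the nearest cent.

Deerworth Township, January 1 – May 28, 2020: 149 days → €35,000 × 1.25% × 149/366 = €178.1079
The Township of Pinefall, May 29 – December 31, 2020: 217 days → €35,000 × 2.3% × 217/366 = €477.2814
Total = €655.3893

€655.39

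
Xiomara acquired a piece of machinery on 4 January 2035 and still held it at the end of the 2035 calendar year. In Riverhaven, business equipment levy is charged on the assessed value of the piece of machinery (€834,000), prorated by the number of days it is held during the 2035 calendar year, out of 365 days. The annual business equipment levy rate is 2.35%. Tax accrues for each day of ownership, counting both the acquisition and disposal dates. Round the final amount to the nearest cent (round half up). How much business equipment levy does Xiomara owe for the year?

€19,437.91

Days held (4 January – 31 December 2035): 362 out of 365
Tax = €834,000 × 2.35% × 362/365 = €19,437.9123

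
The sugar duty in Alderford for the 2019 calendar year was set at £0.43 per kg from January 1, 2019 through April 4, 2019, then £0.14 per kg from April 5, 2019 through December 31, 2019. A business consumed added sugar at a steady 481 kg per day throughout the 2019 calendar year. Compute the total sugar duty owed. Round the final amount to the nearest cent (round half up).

£37,691.16

January 1 – April 4, 2019: 94 days × 481 kg/day = 45,214 kg at £0.43/kg → £19,442.02
April 5 – December 31, 2019: 271 days × 481 kg/day = 130,351 kg at £0.14/kg → £18,249.14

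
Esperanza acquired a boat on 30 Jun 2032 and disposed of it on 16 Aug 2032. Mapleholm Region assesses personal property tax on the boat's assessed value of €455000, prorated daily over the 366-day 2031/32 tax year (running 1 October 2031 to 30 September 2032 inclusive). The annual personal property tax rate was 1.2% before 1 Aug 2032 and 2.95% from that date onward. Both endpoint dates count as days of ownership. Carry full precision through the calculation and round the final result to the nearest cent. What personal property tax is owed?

30 Jun – 31 Jul 2032: 32 days at 1.2% → €455000 × 1.2% × 32/366 = €477.3770
1 Aug – 16 Aug 2032: 16 days at 2.95% → €455000 × 2.95% × 16/366 = €586.7760
Total = €1064.1530

€1064.15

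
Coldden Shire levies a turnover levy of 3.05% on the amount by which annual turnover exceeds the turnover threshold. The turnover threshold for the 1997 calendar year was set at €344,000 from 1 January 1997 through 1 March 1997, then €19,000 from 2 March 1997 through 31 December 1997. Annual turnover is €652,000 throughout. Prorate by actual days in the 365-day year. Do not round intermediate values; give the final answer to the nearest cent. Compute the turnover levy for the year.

€17,677.05

1 January – 1 March 1997: 60 days, exemption €344,000 → (€652,000 − €344,000) × 3.05% × 60/365 = €1,544.2192
2 March – 31 December 1997: 305 days, exemption €19,000 → (€652,000 − €19,000) × 3.05% × 305/365 = €16,132.8288
Total = €17,677.0479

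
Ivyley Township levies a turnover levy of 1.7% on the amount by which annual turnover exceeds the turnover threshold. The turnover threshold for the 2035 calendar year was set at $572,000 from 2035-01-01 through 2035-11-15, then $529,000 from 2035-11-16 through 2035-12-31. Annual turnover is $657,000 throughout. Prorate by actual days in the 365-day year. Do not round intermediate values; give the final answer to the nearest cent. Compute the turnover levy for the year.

2035-01-01 to 2035-11-15: 319 days, exemption $572,000 → ($657,000 − $572,000) × 1.7% × 319/365 = $1,262.8904
2035-11-16 to 2035-12-31: 46 days, exemption $529,000 → ($657,000 − $529,000) × 1.7% × 46/365 = $274.2356
Total = $1,537.1260

$1,537.13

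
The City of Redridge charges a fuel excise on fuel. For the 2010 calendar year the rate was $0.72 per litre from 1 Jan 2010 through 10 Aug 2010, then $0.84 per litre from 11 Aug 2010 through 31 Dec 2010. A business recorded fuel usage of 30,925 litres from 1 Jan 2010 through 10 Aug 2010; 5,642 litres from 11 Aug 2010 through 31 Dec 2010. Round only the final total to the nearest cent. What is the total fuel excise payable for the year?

1 Jan – 10 Aug 2010: 30,925 litres at $0.72/litre → $22266.00
11 Aug – 31 Dec 2010: 5,642 litres at $0.84/litre → $4739.28

$27005.28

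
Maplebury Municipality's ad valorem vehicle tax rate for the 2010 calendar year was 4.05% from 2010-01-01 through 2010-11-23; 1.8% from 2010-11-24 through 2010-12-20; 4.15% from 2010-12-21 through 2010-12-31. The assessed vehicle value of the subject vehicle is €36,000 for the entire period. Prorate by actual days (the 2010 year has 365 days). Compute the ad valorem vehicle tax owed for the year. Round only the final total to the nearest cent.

€1,399.17

2010-01-01 to 2010-11-23: 327 days at 4.05% → €36,000 × 4.05% × 327/365 = €1,306.2082
2010-11-24 to 2010-12-20: 27 days at 1.8% → €36,000 × 1.8% × 27/365 = €47.9342
2010-12-21 to 2010-12-31: 11 days at 4.15% → €36,000 × 4.15% × 11/365 = €45.0247
Total = €1,399.1671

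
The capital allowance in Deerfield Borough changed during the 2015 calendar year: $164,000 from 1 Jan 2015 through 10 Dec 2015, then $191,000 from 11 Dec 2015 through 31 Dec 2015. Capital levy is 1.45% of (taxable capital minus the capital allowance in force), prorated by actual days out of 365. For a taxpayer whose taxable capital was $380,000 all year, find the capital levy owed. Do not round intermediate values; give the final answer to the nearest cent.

1 Jan – 10 Dec 2015: 344 days, exemption $164,000 → ($380,000 − $164,000) × 1.45% × 344/365 = $2,951.8027
11 Dec – 31 Dec 2015: 21 days, exemption $191,000 → ($380,000 − $191,000) × 1.45% × 21/365 = $157.6726
Total = $3,109.4753

$3,109.48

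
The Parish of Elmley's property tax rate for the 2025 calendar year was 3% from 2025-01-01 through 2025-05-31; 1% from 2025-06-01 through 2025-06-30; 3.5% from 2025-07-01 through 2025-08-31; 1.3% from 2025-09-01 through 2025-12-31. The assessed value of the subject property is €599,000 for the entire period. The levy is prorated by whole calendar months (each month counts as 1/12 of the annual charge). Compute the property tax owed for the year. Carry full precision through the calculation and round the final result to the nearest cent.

2025-01-01 to 2025-05-31: 5 months at 3% → €599,000 × 3% × 5/12 = €7,487.5000
2025-06-01 to 2025-06-30: 1 month at 1% → €599,000 × 1% × 1/12 = €499.1667
2025-07-01 to 2025-08-31: 2 months at 3.5% → €599,000 × 3.5% × 2/12 = €3,494.1667
2025-09-01 to 2025-12-31: 4 months at 1.3% → €599,000 × 1.3% × 4/12 = €2,595.6667
Total = €14,076.5000

€14,076.50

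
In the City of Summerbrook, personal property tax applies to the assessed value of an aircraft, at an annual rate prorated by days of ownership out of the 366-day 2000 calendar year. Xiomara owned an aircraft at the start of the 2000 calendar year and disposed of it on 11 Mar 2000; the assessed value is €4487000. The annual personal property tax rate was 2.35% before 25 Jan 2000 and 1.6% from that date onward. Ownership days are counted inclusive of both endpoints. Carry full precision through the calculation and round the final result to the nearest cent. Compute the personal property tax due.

1 Jan – 24 Jan 2000: 24 days at 2.35% → €4487000 × 2.35% × 24/366 = €6914.3934
25 Jan – 11 Mar 2000: 47 days at 1.6% → €4487000 × 1.6% × 47/366 = €9219.1913
Total = €16133.5847

€16133.58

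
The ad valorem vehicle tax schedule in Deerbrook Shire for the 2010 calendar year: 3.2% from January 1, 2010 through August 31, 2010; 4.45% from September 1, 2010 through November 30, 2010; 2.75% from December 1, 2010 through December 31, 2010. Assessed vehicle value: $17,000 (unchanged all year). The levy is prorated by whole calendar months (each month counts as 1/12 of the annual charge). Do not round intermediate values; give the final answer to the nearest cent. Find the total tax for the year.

January 1 – August 31, 2010: 8 months at 3.2% → $17,000 × 3.2% × 8/12 = $362.6667
September 1 – November 30, 2010: 3 months at 4.45% → $17,000 × 4.45% × 3/12 = $189.1250
December 1 – December 31, 2010: 1 month at 2.75% → $17,000 × 2.75% × 1/12 = $38.9583
Total = $590.7500

$590.75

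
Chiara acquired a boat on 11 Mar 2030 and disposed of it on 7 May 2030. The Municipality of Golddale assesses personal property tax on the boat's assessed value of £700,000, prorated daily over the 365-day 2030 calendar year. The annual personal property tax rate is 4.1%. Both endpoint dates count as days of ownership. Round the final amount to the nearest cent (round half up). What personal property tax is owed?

Days held (11 Mar – 7 May 2030): 58 out of 365
Tax = £700,000 × 4.1% × 58/365 = £4,560.5479

£4,560.55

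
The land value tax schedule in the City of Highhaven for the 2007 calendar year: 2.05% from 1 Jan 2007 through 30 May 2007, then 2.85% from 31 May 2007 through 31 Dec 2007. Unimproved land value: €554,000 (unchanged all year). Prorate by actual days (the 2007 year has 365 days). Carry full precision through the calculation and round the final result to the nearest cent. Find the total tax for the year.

1 Jan – 30 May 2007: 150 days at 2.05% → €554,000 × 2.05% × 150/365 = €4,667.2603
31 May – 31 Dec 2007: 215 days at 2.85% → €554,000 × 2.85% × 215/365 = €9,300.3699
Total = €13,967.6301

€13,967.63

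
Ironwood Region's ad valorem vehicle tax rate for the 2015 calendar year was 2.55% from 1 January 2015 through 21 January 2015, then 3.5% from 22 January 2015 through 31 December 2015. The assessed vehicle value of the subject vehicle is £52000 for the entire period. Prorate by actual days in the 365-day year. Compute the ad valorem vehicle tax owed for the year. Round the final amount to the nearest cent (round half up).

£1791.58

1 January – 21 January 2015: 21 days at 2.55% → £52000 × 2.55% × 21/365 = £76.2904
22 January – 31 December 2015: 344 days at 3.5% → £52000 × 3.5% × 344/365 = £1715.2877
Total = £1791.5781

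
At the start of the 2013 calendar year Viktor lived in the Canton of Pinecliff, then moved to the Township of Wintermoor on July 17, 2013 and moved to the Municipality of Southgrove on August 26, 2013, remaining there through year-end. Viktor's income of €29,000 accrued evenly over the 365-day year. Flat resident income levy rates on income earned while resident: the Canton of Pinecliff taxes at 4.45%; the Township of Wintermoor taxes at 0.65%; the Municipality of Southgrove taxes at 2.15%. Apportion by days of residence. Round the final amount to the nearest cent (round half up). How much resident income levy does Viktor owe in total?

€935.83

The Canton of Pinecliff, January 1 – July 16, 2013: 197 days → €29,000 × 4.45% × 197/365 = €696.5164
The Township of Wintermoor, July 17 – August 25, 2013: 40 days → €29,000 × 0.65% × 40/365 = €20.6575
The Municipality of Southgrove, August 26 – December 31, 2013: 128 days → €29,000 × 2.15% × 128/365 = €218.6521
Total = €935.8260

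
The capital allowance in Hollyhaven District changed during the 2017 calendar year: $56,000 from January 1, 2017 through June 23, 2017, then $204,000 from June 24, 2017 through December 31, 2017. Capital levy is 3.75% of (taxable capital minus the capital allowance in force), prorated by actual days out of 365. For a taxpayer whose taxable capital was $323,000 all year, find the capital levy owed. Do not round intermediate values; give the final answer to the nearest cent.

$7,108.25

January 1 – June 23, 2017: 174 days, exemption $56,000 → ($323,000 − $56,000) × 3.75% × 174/365 = $4,773.0822
June 24 – December 31, 2017: 191 days, exemption $204,000 → ($323,000 − $204,000) × 3.75% × 191/365 = $2,335.1712
Total = $7,108.2534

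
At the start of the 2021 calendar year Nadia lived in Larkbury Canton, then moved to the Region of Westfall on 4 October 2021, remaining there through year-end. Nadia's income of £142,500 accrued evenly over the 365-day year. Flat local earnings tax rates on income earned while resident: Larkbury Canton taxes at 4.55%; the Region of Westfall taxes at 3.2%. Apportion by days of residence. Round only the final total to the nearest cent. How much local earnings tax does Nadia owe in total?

£6,014.67

Larkbury Canton, 1 January – 3 October 2021: 276 days → £142,500 × 4.55% × 276/365 = £4,902.7808
The Region of Westfall, 4 October – 31 December 2021: 89 days → £142,500 × 3.2% × 89/365 = £1,111.8904
Total = £6,014.6712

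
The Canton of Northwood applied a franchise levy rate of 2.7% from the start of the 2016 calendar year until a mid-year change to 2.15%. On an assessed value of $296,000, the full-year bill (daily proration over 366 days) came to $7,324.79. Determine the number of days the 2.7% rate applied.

216 days

Let d = days at the first rate; then 366 − d days at the second rate.
$296,000 × [2.7%·d + 2.15%·(366−d)] / 366 = $7,324.79
Solving gives d = 216, so the new rate took effect on 4 August 2016.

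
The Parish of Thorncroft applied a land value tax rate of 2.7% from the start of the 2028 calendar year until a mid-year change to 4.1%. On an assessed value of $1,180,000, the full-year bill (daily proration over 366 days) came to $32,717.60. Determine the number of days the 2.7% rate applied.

347 days

Let d = days at the first rate; then 366 − d days at the second rate.
$1,180,000 × [2.7%·d + 4.1%·(366−d)] / 366 = $32,717.60
Solving gives d = 347, so the new rate took effect on 13 December 2028.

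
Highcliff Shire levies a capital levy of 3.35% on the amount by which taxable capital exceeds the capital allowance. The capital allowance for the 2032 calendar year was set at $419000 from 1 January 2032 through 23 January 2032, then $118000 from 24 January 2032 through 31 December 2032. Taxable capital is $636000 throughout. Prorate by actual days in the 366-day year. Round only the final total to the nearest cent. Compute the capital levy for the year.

1 January – 23 January 2032: 23 days, exemption $419000 → ($636000 − $419000) × 3.35% × 23/366 = $456.8265
24 January – 31 December 2032: 343 days, exemption $118000 → ($636000 − $118000) × 3.35% × 343/366 = $16262.5109
Total = $16719.3374

$16719.34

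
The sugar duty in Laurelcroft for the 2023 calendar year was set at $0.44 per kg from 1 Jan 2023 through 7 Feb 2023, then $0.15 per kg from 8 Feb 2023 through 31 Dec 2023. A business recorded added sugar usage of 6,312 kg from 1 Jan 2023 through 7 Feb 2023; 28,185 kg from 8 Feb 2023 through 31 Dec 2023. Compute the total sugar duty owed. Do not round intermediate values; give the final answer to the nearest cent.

1 Jan – 7 Feb 2023: 6,312 kg at $0.44/kg → $2,777.28
8 Feb – 31 Dec 2023: 28,185 kg at $0.15/kg → $4,227.75

$7,005.03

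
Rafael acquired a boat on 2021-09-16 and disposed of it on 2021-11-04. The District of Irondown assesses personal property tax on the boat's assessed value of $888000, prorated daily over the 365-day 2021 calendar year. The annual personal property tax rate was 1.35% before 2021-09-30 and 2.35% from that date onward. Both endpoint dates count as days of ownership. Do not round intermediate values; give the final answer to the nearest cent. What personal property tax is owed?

2021-09-16 to 2021-09-29: 14 days at 1.35% → $888000 × 1.35% × 14/365 = $459.8137
2021-09-30 to 2021-11-04: 36 days at 2.35% → $888000 × 2.35% × 36/365 = $2058.2137
Total = $2518.0274

$2518.03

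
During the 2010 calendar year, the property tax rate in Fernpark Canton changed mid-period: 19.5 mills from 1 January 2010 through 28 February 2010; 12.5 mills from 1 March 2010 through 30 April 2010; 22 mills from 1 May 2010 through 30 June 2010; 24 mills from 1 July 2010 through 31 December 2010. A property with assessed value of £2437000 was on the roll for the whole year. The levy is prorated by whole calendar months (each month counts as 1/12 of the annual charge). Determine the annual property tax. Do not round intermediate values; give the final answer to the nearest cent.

1 January – 28 February 2010: 2 months at 19.5 mills → £2437000 × 1.95% × 2/12 = £7920.2500
1 March – 30 April 2010: 2 months at 12.5 mills → £2437000 × 1.25% × 2/12 = £5077.0833
1 May – 30 June 2010: 2 months at 22 mills → £2437000 × 2.2% × 2/12 = £8935.6667
1 July – 31 December 2010: 6 months at 24 mills → £2437000 × 2.4% × 6/12 = £29244.0000
Total = £51177.0000

£51177.00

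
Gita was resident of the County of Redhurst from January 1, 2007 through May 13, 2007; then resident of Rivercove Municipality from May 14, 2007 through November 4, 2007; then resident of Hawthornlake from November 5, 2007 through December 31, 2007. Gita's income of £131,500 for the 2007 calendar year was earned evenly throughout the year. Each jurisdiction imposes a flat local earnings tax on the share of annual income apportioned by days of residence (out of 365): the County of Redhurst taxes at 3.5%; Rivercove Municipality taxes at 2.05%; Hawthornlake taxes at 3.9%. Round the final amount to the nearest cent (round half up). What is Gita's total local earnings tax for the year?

The County of Redhurst, January 1 – May 13, 2007: 133 days → £131,500 × 3.5% × 133/365 = £1,677.0753
Rivercove Municipality, May 14 – November 4, 2007: 175 days → £131,500 × 2.05% × 175/365 = £1,292.4829
Hawthornlake, November 5 – December 31, 2007: 57 days → £131,500 × 3.9% × 57/365 = £800.8890
Total = £3,770.4473

£3,770.45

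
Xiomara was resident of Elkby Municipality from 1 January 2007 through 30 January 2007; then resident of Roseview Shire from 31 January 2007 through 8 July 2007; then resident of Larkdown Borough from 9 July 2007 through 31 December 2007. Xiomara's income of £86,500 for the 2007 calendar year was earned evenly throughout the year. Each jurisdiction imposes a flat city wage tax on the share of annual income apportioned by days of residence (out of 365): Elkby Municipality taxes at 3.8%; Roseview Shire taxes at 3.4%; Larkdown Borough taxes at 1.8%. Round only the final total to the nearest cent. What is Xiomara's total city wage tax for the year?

Elkby Municipality, 1 January – 30 January 2007: 30 days → £86,500 × 3.8% × 30/365 = £270.1644
Roseview Shire, 31 January – 8 July 2007: 159 days → £86,500 × 3.4% × 159/365 = £1,281.1479
Larkdown Borough, 9 July – 31 December 2007: 176 days → £86,500 × 1.8% × 176/365 = £750.7726
Total = £2,302.0849

£2,302.08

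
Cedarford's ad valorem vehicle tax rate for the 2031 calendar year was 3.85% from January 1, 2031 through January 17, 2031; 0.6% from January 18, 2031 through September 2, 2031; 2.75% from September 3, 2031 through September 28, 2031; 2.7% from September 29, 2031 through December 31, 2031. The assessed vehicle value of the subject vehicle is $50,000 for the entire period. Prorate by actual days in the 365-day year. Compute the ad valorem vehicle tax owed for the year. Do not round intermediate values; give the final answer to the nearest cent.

January 1 – January 17, 2031: 17 days at 3.85% → $50,000 × 3.85% × 17/365 = $89.6575
January 18 – September 2, 2031: 228 days at 0.6% → $50,000 × 0.6% × 228/365 = $187.3973
September 3 – September 28, 2031: 26 days at 2.75% → $50,000 × 2.75% × 26/365 = $97.9452
September 29 – December 31, 2031: 94 days at 2.7% → $50,000 × 2.7% × 94/365 = $347.6712
Total = $722.6712

$722.67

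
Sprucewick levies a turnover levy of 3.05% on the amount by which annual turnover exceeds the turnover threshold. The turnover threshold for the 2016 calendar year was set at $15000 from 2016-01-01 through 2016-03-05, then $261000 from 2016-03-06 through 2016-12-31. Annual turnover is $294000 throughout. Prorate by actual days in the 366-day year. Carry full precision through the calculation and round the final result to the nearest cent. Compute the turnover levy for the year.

$2339.00

2016-01-01 to 2016-03-05: 65 days, exemption $15000 → ($294000 − $15000) × 3.05% × 65/366 = $1511.2500
2016-03-06 to 2016-12-31: 301 days, exemption $261000 → ($294000 − $261000) × 3.05% × 301/366 = $827.7500
Total = $2339.0000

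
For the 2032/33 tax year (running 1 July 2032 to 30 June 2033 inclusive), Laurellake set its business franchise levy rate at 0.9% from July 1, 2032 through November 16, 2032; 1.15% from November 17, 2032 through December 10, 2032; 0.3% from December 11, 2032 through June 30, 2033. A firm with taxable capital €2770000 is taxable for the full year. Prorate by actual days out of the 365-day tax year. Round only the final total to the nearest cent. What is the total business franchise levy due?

€16187.42

July 1 – November 16, 2032: 139 days at 0.9% → €2770000 × 0.9% × 139/365 = €9493.8904
November 17 – December 10, 2032: 24 days at 1.15% → €2770000 × 1.15% × 24/365 = €2094.5753
December 11, 2032 – June 30, 2033: 202 days at 0.3% → €2770000 × 0.3% × 202/365 = €4598.9589
Total = €16187.4247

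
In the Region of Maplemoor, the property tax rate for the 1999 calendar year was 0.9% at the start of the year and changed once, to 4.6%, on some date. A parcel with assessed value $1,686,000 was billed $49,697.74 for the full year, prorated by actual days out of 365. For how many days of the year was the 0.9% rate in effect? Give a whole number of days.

Let d = days at the first rate; then 365 − d days at the second rate.
$1,686,000 × [0.9%·d + 4.6%·(365−d)] / 365 = $49,697.74
Solving gives d = 163, so the new rate took effect on 13 June 1999.

163 days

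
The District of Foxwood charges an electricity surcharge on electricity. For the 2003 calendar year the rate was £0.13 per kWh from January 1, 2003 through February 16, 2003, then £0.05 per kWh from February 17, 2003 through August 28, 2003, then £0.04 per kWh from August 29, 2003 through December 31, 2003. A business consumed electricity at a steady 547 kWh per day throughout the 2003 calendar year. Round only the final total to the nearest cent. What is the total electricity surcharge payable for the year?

£11,355.72

January 1 – February 16, 2003: 47 days × 547 kWh/day = 25,709 kWh at £0.13/kWh → £3,342.17
February 17 – August 28, 2003: 193 days × 547 kWh/day = 105,571 kWh at £0.05/kWh → £5,278.55
August 29 – December 31, 2003: 125 days × 547 kWh/day = 68,375 kWh at £0.04/kWh → £2,735.00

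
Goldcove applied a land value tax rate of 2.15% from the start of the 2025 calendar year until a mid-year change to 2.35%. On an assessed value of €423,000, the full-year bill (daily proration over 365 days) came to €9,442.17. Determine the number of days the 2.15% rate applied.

215 days

Let d = days at the first rate; then 365 − d days at the second rate.
€423,000 × [2.15%·d + 2.35%·(365−d)] / 365 = €9,442.17
Solving gives d = 215, so the new rate took effect on August 4, 2025.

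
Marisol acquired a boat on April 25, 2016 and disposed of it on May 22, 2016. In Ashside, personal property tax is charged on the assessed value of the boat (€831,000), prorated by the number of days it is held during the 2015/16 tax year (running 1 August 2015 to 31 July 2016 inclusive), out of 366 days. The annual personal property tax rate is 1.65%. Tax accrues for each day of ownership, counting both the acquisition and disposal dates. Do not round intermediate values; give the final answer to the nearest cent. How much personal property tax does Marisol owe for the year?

Days held (April 25 – May 22, 2016): 28 out of 366
Tax = €831,000 × 1.65% × 28/366 = €1,048.9672

€1,048.97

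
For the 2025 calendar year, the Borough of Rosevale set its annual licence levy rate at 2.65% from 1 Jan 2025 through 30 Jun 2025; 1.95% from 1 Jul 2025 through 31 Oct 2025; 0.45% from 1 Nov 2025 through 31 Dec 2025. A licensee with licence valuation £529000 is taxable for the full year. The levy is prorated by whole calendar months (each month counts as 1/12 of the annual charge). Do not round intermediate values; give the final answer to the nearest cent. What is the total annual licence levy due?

1 Jan – 30 Jun 2025: 6 months at 2.65% → £529000 × 2.65% × 6/12 = £7009.2500
1 Jul – 31 Oct 2025: 4 months at 1.95% → £529000 × 1.95% × 4/12 = £3438.5000
1 Nov – 31 Dec 2025: 2 months at 0.45% → £529000 × 0.45% × 2/12 = £396.7500
Total = £10844.5000

£10844.50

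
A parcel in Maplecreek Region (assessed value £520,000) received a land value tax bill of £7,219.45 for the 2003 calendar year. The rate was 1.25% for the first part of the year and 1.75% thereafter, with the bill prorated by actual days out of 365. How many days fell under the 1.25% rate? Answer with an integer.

Let d = days at the first rate; then 365 − d days at the second rate.
£520,000 × [1.25%·d + 1.75%·(365−d)] / 365 = £7,219.45
Solving gives d = 264, so the new rate took effect on 22 Sep 2003.

264 days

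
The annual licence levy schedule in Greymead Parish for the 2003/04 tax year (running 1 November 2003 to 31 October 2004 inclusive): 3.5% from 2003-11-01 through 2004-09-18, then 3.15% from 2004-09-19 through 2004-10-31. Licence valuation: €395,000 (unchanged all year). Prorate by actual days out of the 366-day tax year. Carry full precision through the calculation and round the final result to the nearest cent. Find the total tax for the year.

2003-11-01 to 2004-09-18: 323 days at 3.5% → €395,000 × 3.5% × 323/366 = €12,200.7514
2004-09-19 to 2004-10-31: 43 days at 3.15% → €395,000 × 3.15% × 43/366 = €1,461.8238
Total = €13,662.5751

€13,662.58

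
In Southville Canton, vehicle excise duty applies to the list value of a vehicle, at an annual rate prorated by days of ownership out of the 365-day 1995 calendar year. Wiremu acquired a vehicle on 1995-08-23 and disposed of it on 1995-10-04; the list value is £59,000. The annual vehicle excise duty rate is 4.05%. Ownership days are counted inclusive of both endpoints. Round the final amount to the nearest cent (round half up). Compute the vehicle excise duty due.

Days held (1995-08-23 to 1995-10-04): 43 out of 365
Tax = £59,000 × 4.05% × 43/365 = £281.5027

£281.50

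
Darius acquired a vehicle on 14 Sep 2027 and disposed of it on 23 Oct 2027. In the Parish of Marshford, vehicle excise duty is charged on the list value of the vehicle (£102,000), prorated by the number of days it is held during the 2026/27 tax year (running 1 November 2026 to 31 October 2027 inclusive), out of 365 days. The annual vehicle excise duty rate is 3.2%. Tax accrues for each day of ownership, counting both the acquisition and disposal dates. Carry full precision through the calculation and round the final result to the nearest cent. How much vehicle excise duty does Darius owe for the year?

Days held (14 Sep – 23 Oct 2027): 40 out of 365
Tax = £102,000 × 3.2% × 40/365 = £357.6986

£357.70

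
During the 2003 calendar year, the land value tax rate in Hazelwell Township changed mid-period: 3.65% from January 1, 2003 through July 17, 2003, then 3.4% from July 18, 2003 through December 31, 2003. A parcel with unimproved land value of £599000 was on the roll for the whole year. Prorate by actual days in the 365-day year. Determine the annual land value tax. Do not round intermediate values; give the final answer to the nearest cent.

£21178.34

January 1 – July 17, 2003: 198 days at 3.65% → £599000 × 3.65% × 198/365 = £11860.2000
July 18 – December 31, 2003: 167 days at 3.4% → £599000 × 3.4% × 167/365 = £9318.1425
Total = £21178.3425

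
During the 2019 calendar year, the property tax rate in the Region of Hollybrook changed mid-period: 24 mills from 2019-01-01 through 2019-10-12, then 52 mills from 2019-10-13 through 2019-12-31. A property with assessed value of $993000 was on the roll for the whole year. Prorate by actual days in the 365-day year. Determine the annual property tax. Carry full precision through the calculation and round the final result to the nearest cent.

$29926.03

2019-01-01 to 2019-10-12: 285 days at 24 mills → $993000 × 2.4% × 285/365 = $18608.5479
2019-10-13 to 2019-12-31: 80 days at 52 mills → $993000 × 5.2% × 80/365 = $11317.4795
Total = $29926.0274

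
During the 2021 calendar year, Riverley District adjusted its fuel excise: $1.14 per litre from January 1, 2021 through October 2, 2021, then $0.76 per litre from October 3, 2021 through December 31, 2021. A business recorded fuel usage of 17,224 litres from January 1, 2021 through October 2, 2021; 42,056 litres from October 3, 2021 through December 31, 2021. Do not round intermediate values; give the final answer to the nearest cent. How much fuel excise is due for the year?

January 1 – October 2, 2021: 17,224 litres at $1.14/litre → $19635.36
October 3 – December 31, 2021: 42,056 litres at $0.76/litre → $31962.56

$51597.92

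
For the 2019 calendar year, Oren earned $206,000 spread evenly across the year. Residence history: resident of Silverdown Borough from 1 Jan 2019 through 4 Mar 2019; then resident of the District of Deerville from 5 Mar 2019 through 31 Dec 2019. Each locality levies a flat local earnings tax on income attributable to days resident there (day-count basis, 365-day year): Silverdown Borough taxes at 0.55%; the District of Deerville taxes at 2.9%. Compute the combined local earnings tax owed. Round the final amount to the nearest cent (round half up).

$5,138.43

Silverdown Borough, 1 Jan – 4 Mar 2019: 63 days → $206,000 × 0.55% × 63/365 = $195.5589
The District of Deerville, 5 Mar – 31 Dec 2019: 302 days → $206,000 × 2.9% × 302/365 = $4,942.8712
Total = $5,138.4301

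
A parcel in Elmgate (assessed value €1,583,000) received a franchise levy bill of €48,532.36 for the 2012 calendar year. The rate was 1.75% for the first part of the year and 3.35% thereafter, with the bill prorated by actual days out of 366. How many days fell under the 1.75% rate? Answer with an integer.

Let d = days at the first rate; then 366 − d days at the second rate.
€1,583,000 × [1.75%·d + 3.35%·(366−d)] / 366 = €48,532.36
Solving gives d = 65, so the new rate took effect on 6 March 2012.

65 days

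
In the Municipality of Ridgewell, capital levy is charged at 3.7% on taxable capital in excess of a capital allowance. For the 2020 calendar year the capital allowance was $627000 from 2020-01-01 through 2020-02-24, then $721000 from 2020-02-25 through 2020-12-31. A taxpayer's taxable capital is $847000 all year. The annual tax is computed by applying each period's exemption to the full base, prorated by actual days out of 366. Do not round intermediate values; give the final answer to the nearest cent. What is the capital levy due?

$5184.65

2020-01-01 to 2020-02-24: 55 days, exemption $627000 → ($847000 − $627000) × 3.7% × 55/366 = $1223.2240
2020-02-25 to 2020-12-31: 311 days, exemption $721000 → ($847000 − $721000) × 3.7% × 311/366 = $3961.4262
Total = $5184.6503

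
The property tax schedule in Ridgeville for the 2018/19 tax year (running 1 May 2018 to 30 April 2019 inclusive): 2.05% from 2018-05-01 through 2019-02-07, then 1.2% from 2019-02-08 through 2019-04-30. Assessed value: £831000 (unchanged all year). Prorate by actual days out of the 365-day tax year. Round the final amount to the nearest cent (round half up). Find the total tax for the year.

2018-05-01 to 2019-02-07: 283 days at 2.05% → £831000 × 2.05% × 283/365 = £13208.3466
2019-02-08 to 2019-04-30: 82 days at 1.2% → £831000 × 1.2% × 82/365 = £2240.2849
Total = £15448.6315

£15448.63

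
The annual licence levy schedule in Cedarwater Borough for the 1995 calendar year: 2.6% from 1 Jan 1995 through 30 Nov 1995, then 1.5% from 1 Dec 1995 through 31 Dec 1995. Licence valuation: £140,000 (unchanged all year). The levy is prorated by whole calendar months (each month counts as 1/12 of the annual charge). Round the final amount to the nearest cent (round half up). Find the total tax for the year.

1 Jan – 30 Nov 1995: 11 months at 2.6% → £140,000 × 2.6% × 11/12 = £3,336.6667
1 Dec – 31 Dec 1995: 1 month at 1.5% → £140,000 × 1.5% × 1/12 = £175.0000
Total = £3,511.6667

£3,511.67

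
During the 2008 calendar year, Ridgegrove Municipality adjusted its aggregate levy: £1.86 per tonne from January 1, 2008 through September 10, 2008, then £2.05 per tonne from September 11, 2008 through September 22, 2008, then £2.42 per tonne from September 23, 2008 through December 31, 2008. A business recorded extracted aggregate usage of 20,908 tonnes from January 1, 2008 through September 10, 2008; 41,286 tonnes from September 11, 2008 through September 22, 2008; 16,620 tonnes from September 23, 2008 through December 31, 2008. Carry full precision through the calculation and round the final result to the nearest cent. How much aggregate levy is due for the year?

January 1 – September 10, 2008: 20,908 tonnes at £1.86/tonne → £38,888.88
September 11 – September 22, 2008: 41,286 tonnes at £2.05/tonne → £84,636.30
September 23 – December 31, 2008: 16,620 tonnes at £2.42/tonne → £40,220.40

£163,745.58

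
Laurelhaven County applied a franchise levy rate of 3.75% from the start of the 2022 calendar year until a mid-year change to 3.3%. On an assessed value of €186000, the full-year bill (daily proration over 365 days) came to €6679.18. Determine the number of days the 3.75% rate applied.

236 days

Let d = days at the first rate; then 365 − d days at the second rate.
€186000 × [3.75%·d + 3.3%·(365−d)] / 365 = €6679.18
Solving gives d = 236, so the new rate took effect on August 25, 2022.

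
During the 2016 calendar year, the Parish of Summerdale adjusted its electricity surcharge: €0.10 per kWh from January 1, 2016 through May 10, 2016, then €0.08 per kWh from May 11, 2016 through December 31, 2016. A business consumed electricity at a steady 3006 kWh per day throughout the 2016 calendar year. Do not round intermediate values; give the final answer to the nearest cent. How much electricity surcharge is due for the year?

January 1 – May 10, 2016: 131 days × 3006 kWh/day = 393,786 kWh at €0.10/kWh → €39,378.60
May 11 – December 31, 2016: 235 days × 3006 kWh/day = 706,410 kWh at €0.08/kWh → €56,512.80

€95,891.40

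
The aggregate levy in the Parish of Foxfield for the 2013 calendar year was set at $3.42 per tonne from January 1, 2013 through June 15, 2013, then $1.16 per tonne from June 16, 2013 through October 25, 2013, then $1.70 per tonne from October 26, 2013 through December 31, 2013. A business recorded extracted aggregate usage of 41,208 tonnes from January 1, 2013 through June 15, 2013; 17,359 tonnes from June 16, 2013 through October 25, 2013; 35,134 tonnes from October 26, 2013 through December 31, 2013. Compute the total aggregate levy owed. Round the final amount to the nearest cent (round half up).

January 1 – June 15, 2013: 41,208 tonnes at $3.42/tonne → $140,931.36
June 16 – October 25, 2013: 17,359 tonnes at $1.16/tonne → $20,136.44
October 26 – December 31, 2013: 35,134 tonnes at $1.70/tonne → $59,727.80

$220,795.60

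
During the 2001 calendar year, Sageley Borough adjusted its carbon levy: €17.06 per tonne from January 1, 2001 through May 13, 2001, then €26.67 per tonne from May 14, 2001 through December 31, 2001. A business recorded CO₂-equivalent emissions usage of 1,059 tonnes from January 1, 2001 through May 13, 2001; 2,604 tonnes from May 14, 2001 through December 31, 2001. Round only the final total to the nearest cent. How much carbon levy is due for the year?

€87515.22

January 1 – May 13, 2001: 1,059 tonnes at €17.06/tonne → €18066.54
May 14 – December 31, 2001: 2,604 tonnes at €26.67/tonne → €69448.68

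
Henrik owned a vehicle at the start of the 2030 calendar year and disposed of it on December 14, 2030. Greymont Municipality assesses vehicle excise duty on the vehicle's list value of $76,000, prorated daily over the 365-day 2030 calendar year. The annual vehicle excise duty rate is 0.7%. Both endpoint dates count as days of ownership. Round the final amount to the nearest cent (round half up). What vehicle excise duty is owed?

$507.22

Days held (January 1 – December 14, 2030): 348 out of 365
Tax = $76,000 × 0.7% × 348/365 = $507.2219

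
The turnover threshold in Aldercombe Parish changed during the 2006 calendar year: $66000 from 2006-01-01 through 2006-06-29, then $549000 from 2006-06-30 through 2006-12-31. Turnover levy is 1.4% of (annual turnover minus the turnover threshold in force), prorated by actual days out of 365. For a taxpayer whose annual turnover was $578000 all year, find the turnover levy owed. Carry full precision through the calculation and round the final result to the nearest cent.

$3740.68

2006-01-01 to 2006-06-29: 180 days, exemption $66000 → ($578000 − $66000) × 1.4% × 180/365 = $3534.9041
2006-06-30 to 2006-12-31: 185 days, exemption $549000 → ($578000 − $549000) × 1.4% × 185/365 = $205.7808
Total = $3740.6849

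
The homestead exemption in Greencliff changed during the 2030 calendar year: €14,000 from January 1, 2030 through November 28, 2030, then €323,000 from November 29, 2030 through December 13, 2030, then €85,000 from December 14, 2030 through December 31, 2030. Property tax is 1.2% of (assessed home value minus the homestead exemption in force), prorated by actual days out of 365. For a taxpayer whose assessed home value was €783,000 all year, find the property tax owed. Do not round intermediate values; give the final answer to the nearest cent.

January 1 – November 28, 2030: 332 days, exemption €14,000 → (€783,000 − €14,000) × 1.2% × 332/365 = €8,393.6877
November 29 – December 13, 2030: 15 days, exemption €323,000 → (€783,000 − €323,000) × 1.2% × 15/365 = €226.8493
December 14 – December 31, 2030: 18 days, exemption €85,000 → (€783,000 − €85,000) × 1.2% × 18/365 = €413.0630
Total = €9,033.6000

€9,033.60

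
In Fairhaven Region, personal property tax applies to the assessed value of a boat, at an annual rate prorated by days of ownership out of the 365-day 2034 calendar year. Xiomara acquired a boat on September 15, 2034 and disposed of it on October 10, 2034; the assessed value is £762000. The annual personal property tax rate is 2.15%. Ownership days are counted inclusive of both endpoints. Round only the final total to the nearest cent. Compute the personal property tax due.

Days held (September 15 – October 10, 2034): 26 out of 365
Tax = £762000 × 2.15% × 26/365 = £1167.0082

£1167.01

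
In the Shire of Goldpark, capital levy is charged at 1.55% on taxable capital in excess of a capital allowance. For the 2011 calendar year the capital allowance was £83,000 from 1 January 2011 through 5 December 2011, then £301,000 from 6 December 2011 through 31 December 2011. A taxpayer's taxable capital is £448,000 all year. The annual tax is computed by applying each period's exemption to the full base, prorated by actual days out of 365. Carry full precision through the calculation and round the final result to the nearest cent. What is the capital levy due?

1 January – 5 December 2011: 339 days, exemption £83,000 → (£448,000 − £83,000) × 1.55% × 339/365 = £5,254.5000
6 December – 31 December 2011: 26 days, exemption £301,000 → (£448,000 − £301,000) × 1.55% × 26/365 = £162.3041
Total = £5,416.8041

£5,416.80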